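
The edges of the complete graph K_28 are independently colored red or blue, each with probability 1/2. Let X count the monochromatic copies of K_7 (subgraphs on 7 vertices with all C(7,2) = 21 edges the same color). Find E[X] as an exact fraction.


Let X = Σ_S X_S over the C(28, 7) = 1184040 subsets S of size 7, where X_S = 1 if the K_7 on S is monochromatic.
For a fixed S, the K_7 on S has C(7, 2) = 21 edges. P[all 21 edges red] = (1/2)^21, and likewise for blue, so P[monochromatic] = 2·(1/2)^21 = 2^{1 − 21} = 1/1048576.
By linearity: E[X] = C(28, 7) · 2^{1 − 21} = 1184040 · 1/1048576 = 148005/131072.
Numerically: E[X] ≈ 1.129.

E[X] = C(28,7)·2^(1−C(7,2)) = 148005/131072 ≈ 1.129.


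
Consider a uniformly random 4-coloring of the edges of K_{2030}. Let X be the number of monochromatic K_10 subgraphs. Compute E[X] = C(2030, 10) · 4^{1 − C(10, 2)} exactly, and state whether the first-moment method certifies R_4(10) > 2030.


E[X] = C(2030, 10) · 4^{1 − 45} = 320298626039392096327195965 · 4^{−44} = 320298626039392096327195965/309485009821345068724781056.
As a reduced fraction: E[X] = 320298626039392096327195965/309485009821345068724781056 ≈ 1.035.
Is E[X] < 1? NO.
Since E[X] ≥ 1, the first-moment bound is inconclusive at n = 2030; it does NOT by itself certify R_4(10) > 2030.

E[X] = 320298626039392096327195965/309485009821345068724781056 ≈ 1.035; E[X] ≥ 1; first-moment method inconclusive here.


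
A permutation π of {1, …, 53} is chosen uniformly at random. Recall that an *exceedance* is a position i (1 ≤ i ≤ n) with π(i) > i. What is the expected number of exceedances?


Write X = Σ_{i=1}^{53} X_i, where X_i = 1_{π(i) > i}.
For each fixed i, π(i) is uniform over {1, …, 53} (marginal of a uniform permutation), so P[π(i) > i] = (n − i)/n. Summing: Σ_{i=1}^{53} (n − i)/n = (0 + 1 + … + 52)/53 = 53(53 − 1)/(2·53) = (53 − 1)/2.
Hence E[X] = Σ_{i=1}^{53} (53 − i)/53 = 26 ≈ 26.000000.

E[X] = 26 = 26.000000.


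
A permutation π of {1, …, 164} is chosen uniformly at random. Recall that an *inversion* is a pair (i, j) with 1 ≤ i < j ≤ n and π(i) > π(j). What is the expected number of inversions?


Write X = Σ X_I over the C(164, 2) = 13366 pairs i < j, with X_I the indicator of one inversion.
There are 13366 indicators.
For each fixed pair i < j, the values π(i) and π(j) are two distinct elements of {1, …, 164} in uniformly random order; by symmetry P[π(i) > π(j)] = 1/2.
By linearity: E[X] = 13366 · (1/2) = C(164, 2) · (1/2) = 13366/2 = 6683 ≈ 6683.000.

E[X] = 6683 = 6683.000.


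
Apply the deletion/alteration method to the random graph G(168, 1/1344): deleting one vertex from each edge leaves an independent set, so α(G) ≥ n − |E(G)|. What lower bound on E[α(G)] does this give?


E[|E(G)|] = C(168, 2)·p = 14028 · (1/1344) = 167/16.
E[α(G)] ≥ n − E[|E(G)|] = 168 − 167/16 = 2521/16.
Numerically: ≈ 157.562500.
(This is only a lower bound; the true E[α(G)] may be larger.)

E[α(G)] ≥ 2521/16 ≈ 157.562500.


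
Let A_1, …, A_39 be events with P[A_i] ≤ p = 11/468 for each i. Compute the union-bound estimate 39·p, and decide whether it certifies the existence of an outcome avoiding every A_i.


Union bound: P[∪_{i=1}^{39} A_i] ≤ Σ_i P[A_i] ≤ 39·p = 39·(11/468) = 11/12.
Numerically: 11/12 ≈ 0.9166667.
Is 11/12 < 1? YES.
Since P[∪ A_i] ≤ 11/12 < 1, the complement has P[∩ A_i^c] ≥ 1 − 11/12 = 1/12 > 0, so some outcome avoids every A_i.

39·p = 11/12 ≈ 0.9166667; existence CERTIFIED by the union bound.


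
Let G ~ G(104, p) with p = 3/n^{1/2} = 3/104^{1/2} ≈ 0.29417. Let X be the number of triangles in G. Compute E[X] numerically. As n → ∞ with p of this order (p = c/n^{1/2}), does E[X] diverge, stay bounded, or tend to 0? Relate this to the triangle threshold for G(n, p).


Number of potential triangles: C(104, 3) = 182104.
Each occurs with probability p³ ≈ (0.29417)³ ≈ 2.5457383e-02.
By linearity: E[X] = C(104, 3)·p³ ≈ 182104 · 2.5457383e-02 ≈ 4635.89126.
Since α = 1/2 < 1, p = c/n^{1/2} ≫ 1/n is above the triangle threshold p ~ 1/n. Asymptotically E[X] ~ (c³/6)·n^{3(1−α)} = (3³/6)·n^{1.5} → ∞; triangles are abundant w.h.p.

E[X] ≈ 4635.89126; in regime p = Θ(1/n^{1/2}) E[X] diverges (above the triangle threshold p ~ 1/n).


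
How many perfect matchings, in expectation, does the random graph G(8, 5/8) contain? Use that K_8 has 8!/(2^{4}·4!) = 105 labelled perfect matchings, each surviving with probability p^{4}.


K_8 has 8!/(2^{4}·4!) = 105 labelled perfect matchings.
For each such perfect matching H, let X_H = 1 if all 4 edges of H are present in G. Then P[X_H = 1] = p^{4} = (5/8)^{4} = 625/4096.
By linearity of expectation: E[X] = Σ_H E[X_H] = 105 · p^{4} = 105 · 625/4096 = 65625/4096.
Numerically: E[X] ≈ 16.

E[X] = 105 · (5/8)^{4} = 65625/4096 ≈ 16.


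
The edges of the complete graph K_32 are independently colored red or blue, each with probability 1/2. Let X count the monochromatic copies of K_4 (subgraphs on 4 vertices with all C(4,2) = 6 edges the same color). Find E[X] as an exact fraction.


Let X = Σ_S X_S over the C(32, 4) = 35960 subsets S of size 4, where X_S = 1 if the K_4 on S is monochromatic.
For a fixed S, the K_4 on S has C(4, 2) = 6 edges. P[all 6 edges red] = (1/2)^6, and likewise for blue, so P[monochromatic] = 2·(1/2)^6 = 2^{1 − 6} = 1/32.
Summing: E[X] = C(32, 4) · 2^{1 − 6} = 35960 · 1/32 = 4495/4.
Numerically: E[X] ≈ 1123.75000.

E[X] = C(32,4)·2^(1−C(4,2)) = 4495/4 ≈ 1123.75000.


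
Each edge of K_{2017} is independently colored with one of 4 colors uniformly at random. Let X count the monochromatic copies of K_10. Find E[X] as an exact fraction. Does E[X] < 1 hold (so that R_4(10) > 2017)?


E[X] = C(2017, 10) · 4^{1 − 45} = 300324964434452596180990448 · 4^{−44} = 300324964434452596180990448/309485009821345068724781056.
As a reduced fraction: E[X] = 18770310277153287261311903/19342813113834066795298816 ≈ 0.9704023.
Is E[X] < 1? YES.
Since E[X] < 1, there exists a 4-coloring of K_{2017} with no monochromatic K_10; hence R_4(10) > 2017.

E[X] = 18770310277153287261311903/19342813113834066795298816 ≈ 0.9704023; E[X] < 1, so R_4(10) > 2017.


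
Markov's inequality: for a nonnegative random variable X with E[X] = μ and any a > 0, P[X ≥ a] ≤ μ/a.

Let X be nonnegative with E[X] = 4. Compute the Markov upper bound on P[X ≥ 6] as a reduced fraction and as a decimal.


μ = E[X] = 4, a = 6.
Markov: P[X ≥ 6] ≤ μ/a = (4)/6 = 2/3.
Numerically: ≈ 0.667.
(Since a = 6 > μ = 4.000, the bound 2/3 is < 1 and informative.)

P[X ≥ 6] ≤ 2/3 ≈ 0.667.


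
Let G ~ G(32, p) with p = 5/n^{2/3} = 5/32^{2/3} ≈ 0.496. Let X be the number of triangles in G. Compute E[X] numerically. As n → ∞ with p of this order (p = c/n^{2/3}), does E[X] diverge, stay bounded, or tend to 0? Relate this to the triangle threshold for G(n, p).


Number of potential triangles: C(32, 3) = 4960.
Each occurs with probability p³ ≈ (0.496)³ ≈ 1.22070e-01.
By linearity: E[X] = C(32, 3)·p³ ≈ 4960 · 1.22070e-01 ≈ 605.469.
Since α = 2/3 < 1, p = c/n^{2/3} ≫ 1/n is above the triangle threshold p ~ 1/n. Asymptotically E[X] ~ (c³/6)·n^{3(1−α)} = (5³/6)·n^{1} → ∞; triangles are abundant w.h.p.

E[X] ≈ 605.469; in regime p = Θ(1/n^{2/3}) E[X] diverges (above the triangle threshold p ~ 1/n).


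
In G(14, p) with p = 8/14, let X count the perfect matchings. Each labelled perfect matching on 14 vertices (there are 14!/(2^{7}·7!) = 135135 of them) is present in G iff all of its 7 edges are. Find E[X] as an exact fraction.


K_14 has 14!/(2^{7}·7!) = 135135 labelled perfect matchings.
For each such perfect matching H, let X_H = 1 if all 7 edges of H are present in G. Then P[X_H = 1] = p^{7} = (4/7)^{7} = 16384/823543.
By linearity: E[X] = Σ_H E[X_H] = 135135 · p^{7} = 135135 · 16384/823543 = 316293120/117649.
Numerically: E[X] ≈ 2688.45.

E[X] = 135135 · (4/7)^{7} = 316293120/117649 ≈ 2688.45.


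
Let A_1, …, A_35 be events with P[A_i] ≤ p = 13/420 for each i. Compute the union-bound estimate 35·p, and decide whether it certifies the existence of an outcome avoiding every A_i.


Union bound: P[∪_{i=1}^{35} A_i] ≤ Σ_i P[A_i] ≤ 35·p = 35·(13/420) = 13/12.
Numerically: 13/12 ≈ 1.083333.
Is 13/12 < 1? NO.
Since the bound 13/12 is ≥ 1, the union bound is uninformative here; it does NOT by itself certify existence.

35·p = 13/12 ≈ 1.083333; existence NOT certified by the union bound.


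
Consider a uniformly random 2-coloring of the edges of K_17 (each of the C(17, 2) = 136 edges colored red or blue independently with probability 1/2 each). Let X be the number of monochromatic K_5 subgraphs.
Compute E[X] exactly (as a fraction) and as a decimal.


Let X = Σ_S X_S over the C(17, 5) = 6188 subsets S of size 5, where X_S = 1 if the K_5 on S is monochromatic.
For a fixed S, the K_5 on S has C(5, 2) = 10 edges. P[all 10 edges red] = (1/2)^10, and likewise for blue, so P[monochromatic] = 2·(1/2)^10 = 2^{1 − 10} = 1/512.
Summing: E[X] = C(17, 5) · 2^{1 − 10} = 6188 · 1/512 = 1547/128.
Numerically: E[X] ≈ 12.08594.

E[X] = C(17,5)·2^(1−C(5,2)) = 1547/128 ≈ 12.08594.


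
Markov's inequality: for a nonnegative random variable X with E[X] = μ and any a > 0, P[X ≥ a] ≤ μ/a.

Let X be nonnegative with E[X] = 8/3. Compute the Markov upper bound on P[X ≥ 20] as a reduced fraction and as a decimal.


μ = E[X] = 8/3, a = 20.
Markov: P[X ≥ 20] ≤ μ/a = (8/3)/20 = 2/15.
Numerically: ≈ 0.133333.
(Since a = 20 > μ = 2.666667, the bound 2/15 is < 1 and informative.)

P[X ≥ 20] ≤ 2/15 ≈ 0.133333.


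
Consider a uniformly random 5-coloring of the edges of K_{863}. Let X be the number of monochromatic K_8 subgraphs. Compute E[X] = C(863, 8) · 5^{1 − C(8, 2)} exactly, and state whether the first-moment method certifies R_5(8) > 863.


E[X] = C(863, 8) · 5^{1 − 28} = 7386423071602617757 · 5^{−27} = 7386423071602617757/7450580596923828125.
As a reduced fraction: E[X] = 7386423071602617757/7450580596923828125 ≈ 0.9914.
Is E[X] < 1? YES.
Since E[X] < 1, there exists a 5-coloring of K_{863} with no monochromatic K_8; hence R_5(8) > 863.

E[X] = 7386423071602617757/7450580596923828125 ≈ 0.9914; E[X] < 1, so R_5(8) > 863.


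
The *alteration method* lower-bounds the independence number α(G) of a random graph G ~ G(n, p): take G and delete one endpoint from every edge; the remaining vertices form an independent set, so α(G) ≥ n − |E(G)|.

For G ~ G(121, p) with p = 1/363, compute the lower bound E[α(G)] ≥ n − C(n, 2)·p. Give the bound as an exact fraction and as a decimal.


E[|E(G)|] = C(121, 2)·p = 7260 · (1/363) = 20.
E[α(G)] ≥ n − E[|E(G)|] = 121 − 20 = 101.
Numerically: ≈ 101.000.
(This is only a lower bound; the true E[α(G)] may be larger.)

E[α(G)] ≥ 101 ≈ 101.000.


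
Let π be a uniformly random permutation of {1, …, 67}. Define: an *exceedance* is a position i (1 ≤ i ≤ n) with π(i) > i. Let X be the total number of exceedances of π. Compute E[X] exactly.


Write X = Σ_{i=1}^{67} X_i, where X_i = 1_{π(i) > i}.
For each fixed i, π(i) is uniform over {1, …, 67} (marginal of a uniform permutation), so P[π(i) > i] = (n − i)/n. Summing: Σ_{i=1}^{67} (n − i)/n = (0 + 1 + … + 66)/67 = 67(67 − 1)/(2·67) = (67 − 1)/2.
Hence E[X] = Σ_{i=1}^{67} (67 − i)/67 = 33 ≈ 33.0000.

E[X] = 33 = 33.0000.


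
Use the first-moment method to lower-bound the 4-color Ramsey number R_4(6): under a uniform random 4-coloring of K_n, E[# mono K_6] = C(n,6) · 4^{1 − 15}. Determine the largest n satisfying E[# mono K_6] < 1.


We need C(n, 6) · 4^{1 − 15} < 1, i.e. C(n, 6) < 4^{15 − 1} = 268435456.
Check values of n near the boundary:
  n = 74: C(74, 6) = 185250786; 185250786 < 268435456? YES
  n = 75: C(75, 6) = 201359550; 201359550 < 268435456? YES
  n = 76: C(76, 6) = 218618940; 218618940 < 268435456? YES
  n = 77: C(77, 6) = 237093780; 237093780 < 268435456? YES
  n = 78: C(78, 6) = 256851595; 256851595 < 268435456? YES
  n = 79: C(79, 6) = 277962685; 277962685 < 268435456? NO
  n = 80: C(80, 6) = 300500200; 300500200 < 268435456? NO
The largest n with C(n, 6) < 268435456 is n = 78 (where E[X] = 256851595/268435456 ≈ 0.95685). Hence R_4(6) > 78, i.e. R_4(6) ≥ 79.

Largest n = 78; hence R_4(6) > 78.


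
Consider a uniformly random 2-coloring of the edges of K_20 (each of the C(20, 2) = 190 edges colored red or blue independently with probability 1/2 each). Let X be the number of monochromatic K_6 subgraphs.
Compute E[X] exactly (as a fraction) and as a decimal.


Let X = Σ_S X_S over the C(20, 6) = 38760 subsets S of size 6, where X_S = 1 if the K_6 on S is monochromatic.
For a fixed S, the K_6 on S has C(6, 2) = 15 edges. P[all 15 edges red] = (1/2)^15, and likewise for blue, so P[monochromatic] = 2·(1/2)^15 = 2^{1 − 15} = 1/16384.
By linearity: E[X] = C(20, 6) · 2^{1 − 15} = 38760 · 1/16384 = 4845/2048.
Numerically: E[X] ≈ 2.36572.

E[X] = C(20,6)·2^(1−C(6,2)) = 4845/2048 ≈ 2.36572.


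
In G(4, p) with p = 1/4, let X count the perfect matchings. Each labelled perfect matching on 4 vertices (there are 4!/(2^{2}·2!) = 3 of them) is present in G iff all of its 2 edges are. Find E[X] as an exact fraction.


K_4 has 4!/(2^{2}·2!) = 3 labelled perfect matchings.
For each such perfect matching H, let X_H = 1 if all 2 edges of H are present in G. Then P[X_H = 1] = p^{2} = (1/4)^{2} = 1/16.
Summing the indicators: E[X] = Σ_H E[X_H] = 3 · p^{2} = 3 · 1/16 = 3/16.
Numerically: E[X] ≈ 0.1875.

E[X] = 3 · (1/4)^{2} = 3/16 ≈ 0.1875.


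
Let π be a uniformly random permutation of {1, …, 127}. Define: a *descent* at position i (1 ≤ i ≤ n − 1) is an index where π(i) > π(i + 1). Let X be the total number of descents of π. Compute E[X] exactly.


Write X = Σ X_I over i = 1, …, 126, with X_I the indicator of one descent.
There are 126 indicators.
For each fixed i, the pair (π(i), π(i+1)) is a uniformly random ordered pair of distinct values from {1, …, 127}; by symmetry P[π(i) > π(i+1)] = 1/2.
By linearity: E[X] = 126 · (1/2) = (127 − 1) · (1/2) = 63 ≈ 63.000000.

E[X] = 63 = 63.000000.


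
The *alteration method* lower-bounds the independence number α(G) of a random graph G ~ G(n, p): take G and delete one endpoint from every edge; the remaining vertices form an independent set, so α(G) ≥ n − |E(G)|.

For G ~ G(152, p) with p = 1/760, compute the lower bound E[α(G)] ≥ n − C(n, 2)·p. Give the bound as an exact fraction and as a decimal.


E[|E(G)|] = C(152, 2)·p = 11476 · (1/760) = 151/10.
E[α(G)] ≥ n − E[|E(G)|] = 152 − 151/10 = 1369/10.
Numerically: ≈ 136.9000.
(This is only a lower bound; the true E[α(G)] may be larger.)

E[α(G)] ≥ 1369/10 ≈ 136.9000.


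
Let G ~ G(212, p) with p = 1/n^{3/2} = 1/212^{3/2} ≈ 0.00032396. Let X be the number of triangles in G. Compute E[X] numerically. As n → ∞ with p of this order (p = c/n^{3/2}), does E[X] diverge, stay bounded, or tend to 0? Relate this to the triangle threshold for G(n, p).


Number of potential triangles: C(212, 3) = 1565620.
Each occurs with probability p³ ≈ (0.00032396)³ ≈ 3.4000760e-11.
By linearity: E[X] = C(212, 3)·p³ ≈ 1565620 · 3.4000760e-11 ≈ 0.00005.
Since α = 3/2 > 1, p = c/n^{3/2} = o(1/n) is below the triangle threshold p ~ 1/n. Asymptotically E[X] ~ (c³/6)·n^{3(1−α)} = (1³/6)·n^{-1.5} → 0, so by Markov's inequality G has no triangles w.h.p.

E[X] ≈ 0.00005; in regime p = Θ(1/n^{3/2}) E[X] tends to 0 (below the triangle threshold p ~ 1/n).


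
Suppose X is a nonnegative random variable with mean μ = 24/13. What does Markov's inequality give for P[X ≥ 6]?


μ = E[X] = 24/13, a = 6.
Markov: P[X ≥ 6] ≤ μ/a = (24/13)/6 = 4/13.
Numerically: ≈ 0.30769.
(Since a = 6 > μ = 1.84615, the bound 4/13 is < 1 and informative.)

P[X ≥ 6] ≤ 4/13 ≈ 0.30769.


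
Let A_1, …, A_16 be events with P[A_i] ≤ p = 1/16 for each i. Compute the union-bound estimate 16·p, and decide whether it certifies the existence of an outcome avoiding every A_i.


Union bound: P[∪_{i=1}^{16} A_i] ≤ Σ_i P[A_i] ≤ 16·p = 16·(1/16) = 1.
Numerically: 1 ≈ 1.00000.
Is 1 < 1? NO.
Since the bound 1 is ≥ 1, the union bound is uninformative here; it does NOT by itself certify existence.

16·p = 1 ≈ 1.00000; existence NOT certified by the union bound.


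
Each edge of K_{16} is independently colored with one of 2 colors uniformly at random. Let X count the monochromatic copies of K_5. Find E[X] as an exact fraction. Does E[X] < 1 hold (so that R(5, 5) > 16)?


E[X] = C(16, 5) · 2^{1 − 10} = 4368 · 2^{−9} = 4368/512.
As a reduced fraction: E[X] = 273/32 ≈ 8.5312.
Is E[X] < 1? NO.
Since E[X] ≥ 1, the first-moment bound is inconclusive at n = 16; it does NOT by itself certify R(5, 5) > 16.

E[X] = 273/32 ≈ 8.5312; E[X] ≥ 1; first-moment method inconclusive here.


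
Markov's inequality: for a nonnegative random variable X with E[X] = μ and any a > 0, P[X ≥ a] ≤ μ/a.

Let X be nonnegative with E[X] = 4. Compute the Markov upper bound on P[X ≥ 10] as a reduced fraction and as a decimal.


μ = E[X] = 4, a = 10.
Markov: P[X ≥ 10] ≤ μ/a = (4)/10 = 2/5.
Numerically: ≈ 0.400000.
(Since a = 10 > μ = 4.000000, the bound 2/5 is < 1 and informative.)

P[X ≥ 10] ≤ 2/5 ≈ 0.400000.


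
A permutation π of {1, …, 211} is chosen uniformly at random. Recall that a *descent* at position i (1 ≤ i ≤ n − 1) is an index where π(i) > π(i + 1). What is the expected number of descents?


Write X = Σ X_I over i = 1, …, 210, with X_I the indicator of one descent.
There are 210 indicators.
For each fixed i, the pair (π(i), π(i+1)) is a uniformly random ordered pair of distinct values from {1, …, 211}; by symmetry P[π(i) > π(i+1)] = 1/2.
By linearity: E[X] = 210 · (1/2) = (211 − 1) · (1/2) = 105 ≈ 105.0000.

E[X] = 105 = 105.0000.


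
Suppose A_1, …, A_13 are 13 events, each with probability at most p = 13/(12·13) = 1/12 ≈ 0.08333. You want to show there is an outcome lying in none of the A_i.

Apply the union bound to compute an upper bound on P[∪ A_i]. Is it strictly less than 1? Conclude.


Union bound: P[∪_{i=1}^{13} A_i] ≤ Σ_i P[A_i] ≤ 13·p = 13·(1/12) = 13/12.
Numerically: 13/12 ≈ 1.08333.
Is 13/12 < 1? NO.
Since the bound 13/12 is ≥ 1, the union bound is uninformative here; it does NOT by itself certify existence.

13·p = 13/12 ≈ 1.08333; existence NOT certified by the union bound.


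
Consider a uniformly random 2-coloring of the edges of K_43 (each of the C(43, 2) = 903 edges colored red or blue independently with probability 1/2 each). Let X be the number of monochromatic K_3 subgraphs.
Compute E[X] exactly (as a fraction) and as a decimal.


Let X = Σ_S X_S over the C(43, 3) = 12341 subsets S of size 3, where X_S = 1 if the K_3 on S is monochromatic.
For a fixed S, the K_3 on S has C(3, 2) = 3 edges. P[all 3 edges red] = (1/2)^3, and likewise for blue, so P[monochromatic] = 2·(1/2)^3 = 2^{1 − 3} = 1/4.
By linearity: E[X] = C(43, 3) · 2^{1 − 3} = 12341 · 1/4 = 12341/4.
Numerically: E[X] ≈ 3085.25000.

E[X] = C(43,3)·2^(1−C(3,2)) = 12341/4 ≈ 3085.25000.


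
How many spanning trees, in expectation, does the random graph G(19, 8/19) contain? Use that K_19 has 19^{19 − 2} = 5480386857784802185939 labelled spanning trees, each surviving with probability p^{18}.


K_19 has 19^{19 − 2} = 5480386857784802185939 labelled spanning trees.
For each such spanning tree H, let X_H = 1 if all 18 edges of H are present in G. Then P[X_H = 1] = p^{18} = (8/19)^{18} = 18014398509481984/104127350297911241532841.
Summing the indicators: E[X] = Σ_H E[X_H] = 5480386857784802185939 · p^{18} = 5480386857784802185939 · 18014398509481984/104127350297911241532841 = 18014398509481984/19.
Numerically: E[X] ≈ 9.4813e+14.

E[X] = 5480386857784802185939 · (8/19)^{18} = 18014398509481984/19 ≈ 9.4813e+14.


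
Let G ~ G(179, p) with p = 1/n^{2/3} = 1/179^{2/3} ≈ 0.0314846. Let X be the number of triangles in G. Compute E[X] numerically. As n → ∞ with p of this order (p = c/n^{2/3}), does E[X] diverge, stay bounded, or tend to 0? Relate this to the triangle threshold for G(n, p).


Number of potential triangles: C(179, 3) = 939929.
Each occurs with probability p³ ≈ (0.0314846)³ ≈ 3.12100122e-05.
By linearity: E[X] = C(179, 3)·p³ ≈ 939929 · 3.12100122e-05 ≈ 29.335196.
Since α = 2/3 < 1, p = c/n^{2/3} ≫ 1/n is above the triangle threshold p ~ 1/n. Asymptotically E[X] ~ (c³/6)·n^{3(1−α)} = (1³/6)·n^{1} → ∞; triangles are abundant w.h.p.

E[X] ≈ 29.335196; in regime p = Θ(1/n^{2/3}) E[X] diverges (above the triangle threshold p ~ 1/n).


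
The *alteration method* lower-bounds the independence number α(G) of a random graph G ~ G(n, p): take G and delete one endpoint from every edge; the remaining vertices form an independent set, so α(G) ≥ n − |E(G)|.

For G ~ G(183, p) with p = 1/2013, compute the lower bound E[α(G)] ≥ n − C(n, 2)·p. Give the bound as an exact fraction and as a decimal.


E[|E(G)|] = C(183, 2)·p = 16653 · (1/2013) = 91/11.
E[α(G)] ≥ n − E[|E(G)|] = 183 − 91/11 = 1922/11.
Numerically: ≈ 174.727273.
(This is only a lower bound; the true E[α(G)] may be larger.)

E[α(G)] ≥ 1922/11 ≈ 174.727273.


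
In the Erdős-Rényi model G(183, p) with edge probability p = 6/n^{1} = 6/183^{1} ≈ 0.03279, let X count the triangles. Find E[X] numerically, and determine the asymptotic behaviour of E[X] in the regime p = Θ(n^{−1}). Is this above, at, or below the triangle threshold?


Number of potential triangles: C(183, 3) = 1004731.
Each occurs with probability p³ ≈ (0.03279)³ ≈ 3.524524e-05.
By linearity: E[X] = C(183, 3)·p³ ≈ 1004731 · 3.524524e-05 ≈ 35.4120.
Here α = 1, so p = 6/n is exactly at the triangle threshold p ~ 1/n. Asymptotically E[X] → c³/6 = 6³/6 = 36 ≈ 36.0000, a bounded constant. In this regime the triangle count is asymptotically Poisson(c³/6).

E[X] ≈ 35.4120; in regime p = Θ(1/n^{1}) E[X] stays bounded (at the triangle threshold p ~ 1/n).


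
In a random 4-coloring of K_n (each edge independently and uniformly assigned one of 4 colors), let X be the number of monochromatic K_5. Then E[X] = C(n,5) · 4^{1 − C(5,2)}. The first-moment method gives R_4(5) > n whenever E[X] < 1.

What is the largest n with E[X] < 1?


We need C(n, 5) · 4^{1 − 10} < 1, i.e. C(n, 5) < 4^{10 − 1} = 262144.
Check values of n near the boundary:
  n = 31: C(31, 5) = 169911; 169911 < 262144? YES
  n = 32: C(32, 5) = 201376; 201376 < 262144? YES
  n = 33: C(33, 5) = 237336; 237336 < 262144? YES
  n = 34: C(34, 5) = 278256; 278256 < 262144? NO
The largest n with C(n, 5) < 262144 is n = 33 (where E[X] = 29667/32768 ≈ 0.9053650). Hence R_4(5) > 33, i.e. R_4(5) ≥ 34.

Largest n = 33; hence R_4(5) > 33.


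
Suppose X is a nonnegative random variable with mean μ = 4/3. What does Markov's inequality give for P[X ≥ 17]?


μ = E[X] = 4/3, a = 17.
Markov: P[X ≥ 17] ≤ μ/a = (4/3)/17 = 4/51.
Numerically: ≈ 0.078.
(Since a = 17 > μ = 1.333, the bound 4/51 is < 1 and informative.)

P[X ≥ 17] ≤ 4/51 ≈ 0.078.


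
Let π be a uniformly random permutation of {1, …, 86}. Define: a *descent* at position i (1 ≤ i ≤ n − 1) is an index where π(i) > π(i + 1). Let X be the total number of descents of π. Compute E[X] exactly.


Write X = Σ X_I over i = 1, …, 85, with X_I the indicator of one descent.
There are 85 indicators.
For each fixed i, the pair (π(i), π(i+1)) is a uniformly random ordered pair of distinct values from {1, …, 86}; by symmetry P[π(i) > π(i+1)] = 1/2.
By linearity: E[X] = 85 · (1/2) = (86 − 1) · (1/2) = 85/2 ≈ 42.500.

E[X] = 85/2 = 42.500.


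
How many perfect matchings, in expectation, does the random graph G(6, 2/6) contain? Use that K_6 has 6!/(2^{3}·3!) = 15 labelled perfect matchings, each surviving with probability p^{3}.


K_6 has 6!/(2^{3}·3!) = 15 labelled perfect matchings.
For each such perfect matching H, let X_H = 1 if all 3 edges of H are present in G. Then P[X_H = 1] = p^{3} = (1/3)^{3} = 1/27.
Summing the indicators: E[X] = Σ_H E[X_H] = 15 · p^{3} = 15 · 1/27 = 5/9.
Numerically: E[X] ≈ 0.55556.

E[X] = 15 · (1/3)^{3} = 5/9 ≈ 0.55556.


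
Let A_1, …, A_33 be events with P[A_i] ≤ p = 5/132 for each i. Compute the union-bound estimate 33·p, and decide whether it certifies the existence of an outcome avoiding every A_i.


Union bound: P[∪_{i=1}^{33} A_i] ≤ Σ_i P[A_i] ≤ 33·p = 33·(5/132) = 5/4.
Numerically: 5/4 ≈ 1.2500000.
Is 5/4 < 1? NO.
Since the bound 5/4 is ≥ 1, the union bound is uninformative here; it does NOT by itself certify existence.

33·p = 5/4 ≈ 1.2500000; existence NOT certified by the union bound.


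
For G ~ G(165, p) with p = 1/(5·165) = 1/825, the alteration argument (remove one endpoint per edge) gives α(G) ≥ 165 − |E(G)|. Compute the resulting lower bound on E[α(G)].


E[|E(G)|] = C(165, 2)·p = 13530 · (1/825) = 82/5.
E[α(G)] ≥ n − E[|E(G)|] = 165 − 82/5 = 743/5.
Numerically: ≈ 148.60000.
(This is only a lower bound; the true E[α(G)] may be larger.)

E[α(G)] ≥ 743/5 ≈ 148.60000.


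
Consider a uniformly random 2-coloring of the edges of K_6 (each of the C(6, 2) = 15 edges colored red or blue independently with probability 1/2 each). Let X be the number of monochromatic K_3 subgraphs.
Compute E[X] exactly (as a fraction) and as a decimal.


Let X = Σ_S X_S over the C(6, 3) = 20 subsets S of size 3, where X_S = 1 if the K_3 on S is monochromatic.
For a fixed S, the K_3 on S has C(3, 2) = 3 edges. P[all 3 edges red] = (1/2)^3, and likewise for blue, so P[monochromatic] = 2·(1/2)^3 = 2^{1 − 3} = 1/4.
By linearity of expectation: E[X] = C(6, 3) · 2^{1 − 3} = 20 · 1/4 = 5.
Numerically: E[X] ≈ 5.0000.

E[X] = C(6,3)·2^(1−C(3,2)) = 5 ≈ 5.0000.


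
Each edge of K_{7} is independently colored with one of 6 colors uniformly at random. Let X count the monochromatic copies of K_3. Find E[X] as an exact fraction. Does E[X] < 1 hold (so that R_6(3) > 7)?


E[X] = C(7, 3) · 6^{1 − 3} = 35 · 6^{−2} = 35/36.
As a reduced fraction: E[X] = 35/36 ≈ 0.972222.
Is E[X] < 1? YES.
Since E[X] < 1, there exists a 6-coloring of K_{7} with no monochromatic K_3; hence R_6(3) > 7.

E[X] = 35/36 ≈ 0.972222; E[X] < 1, so R_6(3) > 7.


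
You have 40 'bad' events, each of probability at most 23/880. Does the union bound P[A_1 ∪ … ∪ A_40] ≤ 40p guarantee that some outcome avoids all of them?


Union bound: P[∪_{i=1}^{40} A_i] ≤ Σ_i P[A_i] ≤ 40·p = 40·(23/880) = 23/22.
Numerically: 23/22 ≈ 1.0454545.
Is 23/22 < 1? NO.
Since the bound 23/22 is ≥ 1, the union bound is uninformative here; it does NOT by itself certify existence.

40·p = 23/22 ≈ 1.0454545; existence NOT certified by the union bound.


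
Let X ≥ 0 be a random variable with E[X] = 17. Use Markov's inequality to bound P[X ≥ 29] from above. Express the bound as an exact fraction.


μ = E[X] = 17, a = 29.
Markov: P[X ≥ 29] ≤ μ/a = (17)/29 = 17/29.
Numerically: ≈ 0.5862.
(Since a = 29 > μ = 17.0000, the bound 17/29 is < 1 and informative.)

P[X ≥ 29] ≤ 17/29 ≈ 0.5862.


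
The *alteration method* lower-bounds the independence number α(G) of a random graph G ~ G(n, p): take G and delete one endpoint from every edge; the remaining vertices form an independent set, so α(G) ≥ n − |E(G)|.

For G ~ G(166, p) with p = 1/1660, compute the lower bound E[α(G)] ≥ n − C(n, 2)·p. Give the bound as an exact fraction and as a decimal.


E[|E(G)|] = C(166, 2)·p = 13695 · (1/1660) = 33/4.
E[α(G)] ≥ n − E[|E(G)|] = 166 − 33/4 = 631/4.
Numerically: ≈ 157.75000.
(This is only a lower bound; the true E[α(G)] may be larger.)

E[α(G)] ≥ 631/4 ≈ 157.75000.


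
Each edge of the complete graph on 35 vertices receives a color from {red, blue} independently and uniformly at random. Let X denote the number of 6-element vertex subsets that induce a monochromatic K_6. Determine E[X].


Let X = Σ_S X_S over the C(35, 6) = 1623160 subsets S of size 6, where X_S = 1 if the K_6 on S is monochromatic.
For a fixed S, the K_6 on S has C(6, 2) = 15 edges. P[all 15 edges red] = (1/2)^15, and likewise for blue, so P[monochromatic] = 2·(1/2)^15 = 2^{1 − 15} = 1/16384.
By linearity: E[X] = C(35, 6) · 2^{1 − 15} = 1623160 · 1/16384 = 202895/2048.
Numerically: E[X] ≈ 99.070.

E[X] = C(35,6)·2^(1−C(6,2)) = 202895/2048 ≈ 99.070.


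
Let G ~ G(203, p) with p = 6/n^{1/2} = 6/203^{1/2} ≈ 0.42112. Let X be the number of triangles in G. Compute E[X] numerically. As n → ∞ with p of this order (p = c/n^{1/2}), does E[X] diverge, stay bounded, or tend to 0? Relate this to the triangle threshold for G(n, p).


Number of potential triangles: C(203, 3) = 1373701.
Each occurs with probability p³ ≈ (0.42112)³ ≈ 7.4680926e-02.
By linearity: E[X] = C(203, 3)·p³ ≈ 1373701 · 7.4680926e-02 ≈ 102589.26272.
Since α = 1/2 < 1, p = c/n^{1/2} ≫ 1/n is above the triangle threshold p ~ 1/n. Asymptotically E[X] ~ (c³/6)·n^{3(1−α)} = (6³/6)·n^{1.5} → ∞; triangles are abundant w.h.p.

E[X] ≈ 102589.26272; in regime p = Θ(1/n^{1/2}) E[X] diverges (above the triangle threshold p ~ 1/n).


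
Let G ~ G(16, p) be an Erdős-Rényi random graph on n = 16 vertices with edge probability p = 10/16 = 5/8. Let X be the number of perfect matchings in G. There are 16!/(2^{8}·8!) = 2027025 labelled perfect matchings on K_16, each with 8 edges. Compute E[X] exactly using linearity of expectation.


K_16 has 16!/(2^{8}·8!) = 2027025 labelled perfect matchings.
For each such perfect matching H, let X_H = 1 if all 8 edges of H are present in G. Then P[X_H = 1] = p^{8} = (5/8)^{8} = 390625/16777216.
By linearity of expectation: E[X] = Σ_H E[X_H] = 2027025 · p^{8} = 2027025 · 390625/16777216 = 791806640625/16777216.
Numerically: E[X] ≈ 47195.4.

E[X] = 2027025 · (5/8)^{8} = 791806640625/16777216 ≈ 47195.4.


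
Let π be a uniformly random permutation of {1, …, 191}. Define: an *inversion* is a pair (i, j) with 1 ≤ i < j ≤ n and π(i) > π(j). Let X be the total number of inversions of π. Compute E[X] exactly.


Write X = Σ X_I over the C(191, 2) = 18145 pairs i < j, with X_I the indicator of one inversion.
There are 18145 indicators.
For each fixed pair i < j, the values π(i) and π(j) are two distinct elements of {1, …, 191} in uniformly random order; by symmetry P[π(i) > π(j)] = 1/2.
By linearity: E[X] = 18145 · (1/2) = C(191, 2) · (1/2) = 18145/2 = 18145/2 ≈ 9072.5000.

E[X] = 18145/2 = 9072.5000.


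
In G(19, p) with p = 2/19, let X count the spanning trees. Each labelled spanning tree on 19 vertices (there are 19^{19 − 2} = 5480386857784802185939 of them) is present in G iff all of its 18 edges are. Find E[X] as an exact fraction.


K_19 has 19^{19 − 2} = 5480386857784802185939 labelled spanning trees.
For each such spanning tree H, let X_H = 1 if all 18 edges of H are present in G. Then P[X_H = 1] = p^{18} = (2/19)^{18} = 262144/104127350297911241532841.
By linearity: E[X] = Σ_H E[X_H] = 5480386857784802185939 · p^{18} = 5480386857784802185939 · 262144/104127350297911241532841 = 262144/19.
Numerically: E[X] ≈ 13797.1.

E[X] = 5480386857784802185939 · (2/19)^{18} = 262144/19 ≈ 13797.1.


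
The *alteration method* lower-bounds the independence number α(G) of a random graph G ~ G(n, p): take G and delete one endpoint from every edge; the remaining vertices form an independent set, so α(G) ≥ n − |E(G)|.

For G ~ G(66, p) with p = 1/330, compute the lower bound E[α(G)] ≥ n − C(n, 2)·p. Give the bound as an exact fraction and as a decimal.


E[|E(G)|] = C(66, 2)·p = 2145 · (1/330) = 13/2.
E[α(G)] ≥ n − E[|E(G)|] = 66 − 13/2 = 119/2.
Numerically: ≈ 59.5000.
(This is only a lower bound; the true E[α(G)] may be larger.)

E[α(G)] ≥ 119/2 ≈ 59.5000.


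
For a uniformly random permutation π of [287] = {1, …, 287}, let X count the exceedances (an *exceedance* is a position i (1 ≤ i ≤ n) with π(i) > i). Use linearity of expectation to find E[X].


Write X = Σ_{i=1}^{287} X_i, where X_i = 1_{π(i) > i}.
For each fixed i, π(i) is uniform over {1, …, 287} (marginal of a uniform permutation), so P[π(i) > i] = (n − i)/n. Summing: Σ_{i=1}^{287} (n − i)/n = (0 + 1 + … + 286)/287 = 287(287 − 1)/(2·287) = (287 − 1)/2.
Hence E[X] = Σ_{i=1}^{287} (287 − i)/287 = 143 ≈ 143.000000.

E[X] = 143 = 143.000000.


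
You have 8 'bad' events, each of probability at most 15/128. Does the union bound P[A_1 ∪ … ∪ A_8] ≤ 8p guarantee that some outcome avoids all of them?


Union bound: P[∪_{i=1}^{8} A_i] ≤ Σ_i P[A_i] ≤ 8·p = 8·(15/128) = 15/16.
Numerically: 15/16 ≈ 0.9375000.
Is 15/16 < 1? YES.
Since P[∪ A_i] ≤ 15/16 < 1, the complement has P[∩ A_i^c] ≥ 1 − 15/16 = 1/16 > 0, so some outcome avoids every A_i.

8·p = 15/16 ≈ 0.9375000; existence CERTIFIED by the union bound.


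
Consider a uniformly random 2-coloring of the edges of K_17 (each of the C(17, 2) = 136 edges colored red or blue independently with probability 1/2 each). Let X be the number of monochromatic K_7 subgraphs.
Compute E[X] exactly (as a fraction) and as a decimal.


Let X = Σ_S X_S over the C(17, 7) = 19448 subsets S of size 7, where X_S = 1 if the K_7 on S is monochromatic.
For a fixed S, the K_7 on S has C(7, 2) = 21 edges. P[all 21 edges red] = (1/2)^21, and likewise for blue, so P[monochromatic] = 2·(1/2)^21 = 2^{1 − 21} = 1/1048576.
Summing: E[X] = C(17, 7) · 2^{1 − 21} = 19448 · 1/1048576 = 2431/131072.
Numerically: E[X] ≈ 0.019.

E[X] = C(17,7)·2^(1−C(7,2)) = 2431/131072 ≈ 0.019.


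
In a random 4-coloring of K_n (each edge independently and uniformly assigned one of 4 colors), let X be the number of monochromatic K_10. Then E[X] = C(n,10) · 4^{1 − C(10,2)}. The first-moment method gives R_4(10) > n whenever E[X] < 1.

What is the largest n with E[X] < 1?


We need C(n, 10) · 4^{1 − 45} < 1, i.e. C(n, 10) < 4^{45 − 1} = 309485009821345068724781056.
Check values of n near the boundary:
  n = 2019: C(2019, 10) = 303322949179835278009229628; 303322949179835278009229628 < 309485009821345068724781056? YES
  n = 2020: C(2020, 10) = 304832018578739931133653656; 304832018578739931133653656 < 309485009821345068724781056? YES
  n = 2021: C(2021, 10) = 306347841644770462864800616; 306347841644770462864800616 < 309485009821345068724781056? YES
  n = 2022: C(2022, 10) = 307870445231474093395937796; 307870445231474093395937796 < 309485009821345068724781056? YES
  n = 2023: C(2023, 10) = 309399856285778485315440716; 309399856285778485315440716 < 309485009821345068724781056? YES
  n = 2024: C(2024, 10) = 310936101848269937576192656; 310936101848269937576192656 < 309485009821345068724781056? NO
  n = 2025: C(2025, 10) = 312479209053472269772600560; 312479209053472269772600560 < 309485009821345068724781056? NO
  n = 2026: C(2026, 10) = 314029205130126398094885285; 314029205130126398094885285 < 309485009821345068724781056? NO
The largest n with C(n, 10) < 309485009821345068724781056 is n = 2023 (where E[X] = 77349964071444621328860179/77371252455336267181195264 ≈ 0.99972). Hence R_4(10) > 2023, i.e. R_4(10) ≥ 2024.

Largest n = 2023; hence R_4(10) > 2023.


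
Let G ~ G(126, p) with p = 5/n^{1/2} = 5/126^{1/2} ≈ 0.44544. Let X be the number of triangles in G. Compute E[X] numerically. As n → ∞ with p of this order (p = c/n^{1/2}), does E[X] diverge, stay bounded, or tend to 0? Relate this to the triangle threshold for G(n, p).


Number of potential triangles: C(126, 3) = 325500.
Each occurs with probability p³ ≈ (0.44544)³ ≈ 8.8380040e-02.
By linearity: E[X] = C(126, 3)·p³ ≈ 325500 · 8.8380040e-02 ≈ 28767.70312.
Since α = 1/2 < 1, p = c/n^{1/2} ≫ 1/n is above the triangle threshold p ~ 1/n. Asymptotically E[X] ~ (c³/6)·n^{3(1−α)} = (5³/6)·n^{1.5} → ∞; triangles are abundant w.h.p.

E[X] ≈ 28767.70312; in regime p = Θ(1/n^{1/2}) E[X] diverges (above the triangle threshold p ~ 1/n).


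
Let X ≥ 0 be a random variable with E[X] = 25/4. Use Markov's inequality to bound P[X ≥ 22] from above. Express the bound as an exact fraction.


μ = E[X] = 25/4, a = 22.
Markov: P[X ≥ 22] ≤ μ/a = (25/4)/22 = 25/88.
Numerically: ≈ 0.284.
(Since a = 22 > μ = 6.250, the bound 25/88 is < 1 and informative.)

P[X ≥ 22] ≤ 25/88 ≈ 0.284.


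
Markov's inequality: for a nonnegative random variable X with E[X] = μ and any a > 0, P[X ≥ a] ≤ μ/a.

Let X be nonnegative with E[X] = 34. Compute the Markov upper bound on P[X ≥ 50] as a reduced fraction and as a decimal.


μ = E[X] = 34, a = 50.
Markov: P[X ≥ 50] ≤ μ/a = (34)/50 = 17/25.
Numerically: ≈ 0.68000.
(Since a = 50 > μ = 34.00000, the bound 17/25 is < 1 and informative.)

P[X ≥ 50] ≤ 17/25 ≈ 0.68000.


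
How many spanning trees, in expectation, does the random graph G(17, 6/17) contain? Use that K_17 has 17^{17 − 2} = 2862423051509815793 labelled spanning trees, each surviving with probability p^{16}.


K_17 has 17^{17 − 2} = 2862423051509815793 labelled spanning trees.
For each such spanning tree H, let X_H = 1 if all 16 edges of H are present in G. Then P[X_H = 1] = p^{16} = (6/17)^{16} = 2821109907456/48661191875666868481.
Summing the indicators: E[X] = Σ_H E[X_H] = 2862423051509815793 · p^{16} = 2862423051509815793 · 2821109907456/48661191875666868481 = 2821109907456/17.
Numerically: E[X] ≈ 1.66e+11.

E[X] = 2862423051509815793 · (6/17)^{16} = 2821109907456/17 ≈ 1.66e+11.


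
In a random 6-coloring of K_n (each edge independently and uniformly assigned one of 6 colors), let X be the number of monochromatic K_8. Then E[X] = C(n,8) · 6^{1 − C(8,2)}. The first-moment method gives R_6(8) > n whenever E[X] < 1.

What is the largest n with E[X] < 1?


We need C(n, 8) · 6^{1 − 28} < 1, i.e. C(n, 8) < 6^{28 − 1} = 1023490369077469249536.
Check values of n near the boundary:
  n = 1590: C(1590, 8) = 995397314198933813310; 995397314198933813310 < 1023490369077469249536? YES
  n = 1591: C(1591, 8) = 1000427749141189953870; 1000427749141189953870 < 1023490369077469249536? YES
  n = 1592: C(1592, 8) = 1005480414540892933435; 1005480414540892933435 < 1023490369077469249536? YES
  n = 1593: C(1593, 8) = 1010555394551193970323; 1010555394551193970323 < 1023490369077469249536? YES
  n = 1594: C(1594, 8) = 1015652773590544255167; 1015652773590544255167 < 1023490369077469249536? YES
  n = 1595: C(1595, 8) = 1020772636343363633895; 1020772636343363633895 < 1023490369077469249536? YES
  n = 1596: C(1596, 8) = 1025915067760710553965; 1025915067760710553965 < 1023490369077469249536? NO
  n = 1597: C(1597, 8) = 1031080153060953275445; 1031080153060953275445 < 1023490369077469249536? NO
  n = 1598: C(1598, 8) = 1036267977730442348529; 1036267977730442348529 < 1023490369077469249536? NO
The largest n with C(n, 8) < 1023490369077469249536 is n = 1595 (where E[X] = 113419181815929292655/113721152119718805504 ≈ 0.997345). Hence R_6(8) > 1595, i.e. R_6(8) ≥ 1596.

Largest n = 1595; hence R_6(8) > 1595.


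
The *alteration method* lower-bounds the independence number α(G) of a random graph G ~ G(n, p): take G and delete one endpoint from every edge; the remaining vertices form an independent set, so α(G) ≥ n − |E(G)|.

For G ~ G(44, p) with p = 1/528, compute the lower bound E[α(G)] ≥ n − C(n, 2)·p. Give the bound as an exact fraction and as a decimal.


E[|E(G)|] = C(44, 2)·p = 946 · (1/528) = 43/24.
E[α(G)] ≥ n − E[|E(G)|] = 44 − 43/24 = 1013/24.
Numerically: ≈ 42.2083.
(This is only a lower bound; the true E[α(G)] may be larger.)

E[α(G)] ≥ 1013/24 ≈ 42.2083.


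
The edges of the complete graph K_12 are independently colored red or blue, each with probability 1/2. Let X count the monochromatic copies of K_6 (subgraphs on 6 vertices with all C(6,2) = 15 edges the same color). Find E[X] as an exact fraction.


Let X = Σ_S X_S over the C(12, 6) = 924 subsets S of size 6, where X_S = 1 if the K_6 on S is monochromatic.
For a fixed S, the K_6 on S has C(6, 2) = 15 edges. P[all 15 edges red] = (1/2)^15, and likewise for blue, so P[monochromatic] = 2·(1/2)^15 = 2^{1 − 15} = 1/16384.
By linearity of expectation: E[X] = C(12, 6) · 2^{1 − 15} = 924 · 1/16384 = 231/4096.
Numerically: E[X] ≈ 0.056.

E[X] = C(12,6)·2^(1−C(6,2)) = 231/4096 ≈ 0.056.
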